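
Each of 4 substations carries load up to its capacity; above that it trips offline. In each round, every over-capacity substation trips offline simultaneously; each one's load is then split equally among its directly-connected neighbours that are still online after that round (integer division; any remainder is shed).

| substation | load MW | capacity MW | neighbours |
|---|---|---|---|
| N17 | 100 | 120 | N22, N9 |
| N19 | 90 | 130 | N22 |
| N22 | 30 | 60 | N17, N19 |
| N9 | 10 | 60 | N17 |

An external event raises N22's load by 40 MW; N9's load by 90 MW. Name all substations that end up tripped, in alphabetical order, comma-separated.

Round 1 — N22 at 70 > 60; N9 at 100 > 60. N22, N9 trip offline.
  N22 sheds 70 MW to N17, N19: 35 each.
    N17: 100+35 = 135 > 120
    N19: 90+35 = 125 ≤ 130
  N9 sheds 100 MW to N17: 100 each.
    N17: 135+100 = 235 > 120
Round 2 — N17 trips offline.
  N17 sheds 235 MW: no online neighbours, lost.
No further trips.

N17, N22, N9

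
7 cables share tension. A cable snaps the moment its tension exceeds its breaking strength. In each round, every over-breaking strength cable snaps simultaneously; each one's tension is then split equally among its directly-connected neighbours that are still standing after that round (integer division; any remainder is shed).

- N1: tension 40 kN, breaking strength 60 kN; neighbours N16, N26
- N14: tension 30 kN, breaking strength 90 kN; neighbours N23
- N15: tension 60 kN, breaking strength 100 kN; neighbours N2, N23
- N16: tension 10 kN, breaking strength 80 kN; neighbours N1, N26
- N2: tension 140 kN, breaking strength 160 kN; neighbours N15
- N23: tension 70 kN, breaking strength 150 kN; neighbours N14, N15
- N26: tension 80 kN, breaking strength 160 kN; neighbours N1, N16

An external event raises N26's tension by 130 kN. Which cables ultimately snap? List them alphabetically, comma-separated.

Round 1 — N26 at 210 > 160. N26 snaps.
  N26 sheds 210 kN to N1, N16: 105 each.
    N1: 40+105 = 145 > 60
    N16: 10+105 = 115 > 80
Round 2 — N1, N16 snap.
  N1 sheds 145 kN: no online neighbours, lost.
  N16 sheds 115 kN: no online neighbours, lost.
No further breaks.

N1, N16, N26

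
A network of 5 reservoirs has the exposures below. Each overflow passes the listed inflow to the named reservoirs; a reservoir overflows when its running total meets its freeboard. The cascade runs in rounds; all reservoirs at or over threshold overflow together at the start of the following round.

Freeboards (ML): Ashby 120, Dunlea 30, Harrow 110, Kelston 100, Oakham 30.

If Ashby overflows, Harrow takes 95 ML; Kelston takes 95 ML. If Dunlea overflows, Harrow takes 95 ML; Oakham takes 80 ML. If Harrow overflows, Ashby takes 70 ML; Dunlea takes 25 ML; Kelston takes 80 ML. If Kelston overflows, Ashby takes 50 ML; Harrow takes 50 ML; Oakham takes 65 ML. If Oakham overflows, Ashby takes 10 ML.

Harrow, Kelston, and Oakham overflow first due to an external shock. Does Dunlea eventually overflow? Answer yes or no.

no

Round 1 — Harrow, Kelston, Oakham overflow (initial).
  Ashby: +70+50+10 → 130 ≥ 120
  Dunlea: +25 → 25 < 30
Round 2 — Ashby overflows.
No further overflows.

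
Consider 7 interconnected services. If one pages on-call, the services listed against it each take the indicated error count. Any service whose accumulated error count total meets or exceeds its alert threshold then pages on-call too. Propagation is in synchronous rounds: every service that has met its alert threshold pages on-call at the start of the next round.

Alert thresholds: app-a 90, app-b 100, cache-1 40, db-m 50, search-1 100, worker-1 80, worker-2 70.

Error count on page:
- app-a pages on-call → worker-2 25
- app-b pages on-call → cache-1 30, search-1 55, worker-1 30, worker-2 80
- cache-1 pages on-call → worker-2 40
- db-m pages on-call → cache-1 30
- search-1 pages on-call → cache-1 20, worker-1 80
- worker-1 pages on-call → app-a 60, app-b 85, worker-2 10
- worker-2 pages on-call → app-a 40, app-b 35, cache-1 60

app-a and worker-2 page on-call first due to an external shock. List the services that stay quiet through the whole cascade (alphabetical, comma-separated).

Round 1 — app-a, worker-2 page on-call (initial).
  app-b: +35 → 35 < 100
  cache-1: +60 → 60 ≥ 40
Round 2 — cache-1 pages on-call.
No further pages.

app-b, db-m, search-1, worker-1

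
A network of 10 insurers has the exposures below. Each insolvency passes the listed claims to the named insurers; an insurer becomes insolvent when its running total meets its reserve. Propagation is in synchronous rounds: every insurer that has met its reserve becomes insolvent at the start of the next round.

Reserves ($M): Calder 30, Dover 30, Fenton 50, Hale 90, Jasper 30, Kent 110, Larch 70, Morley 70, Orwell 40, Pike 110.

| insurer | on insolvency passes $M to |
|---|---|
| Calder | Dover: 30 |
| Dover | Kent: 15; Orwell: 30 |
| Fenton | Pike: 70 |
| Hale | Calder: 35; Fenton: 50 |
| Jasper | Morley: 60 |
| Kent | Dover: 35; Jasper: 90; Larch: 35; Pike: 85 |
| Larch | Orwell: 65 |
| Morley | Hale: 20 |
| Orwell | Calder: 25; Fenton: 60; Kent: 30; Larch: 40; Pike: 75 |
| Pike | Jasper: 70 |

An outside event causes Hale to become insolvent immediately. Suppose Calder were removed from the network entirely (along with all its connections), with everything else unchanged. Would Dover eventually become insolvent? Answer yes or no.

With Calder removed:
Round 1 — Hale becomes insolvent (initial).
  Fenton: +50 → 50 ≥ 50
Round 2 — Fenton becomes insolvent.
  Pike: +70 → 70 < 110
No further insolvencies.

no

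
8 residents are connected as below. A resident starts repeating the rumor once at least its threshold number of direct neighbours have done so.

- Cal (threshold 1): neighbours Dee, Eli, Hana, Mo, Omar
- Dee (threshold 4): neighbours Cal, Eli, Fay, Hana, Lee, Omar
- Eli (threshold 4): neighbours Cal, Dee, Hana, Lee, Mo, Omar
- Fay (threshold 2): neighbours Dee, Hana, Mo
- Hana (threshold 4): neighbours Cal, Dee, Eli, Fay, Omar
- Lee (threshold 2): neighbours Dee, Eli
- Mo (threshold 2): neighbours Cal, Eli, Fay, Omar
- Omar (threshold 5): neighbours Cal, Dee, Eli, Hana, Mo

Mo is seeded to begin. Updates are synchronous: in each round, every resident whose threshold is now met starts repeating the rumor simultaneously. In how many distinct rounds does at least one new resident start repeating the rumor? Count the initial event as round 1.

Round 1 — Mo starts repeating the rumor (initial).
Round 2 — checking thresholds:
  Cal: 1 of 5 neighbours ≥ 1, starts repeating the rumor.
  Eli: 1 of 6 neighbours < 4, not yet.
  Fay: 1 of 3 neighbours < 2, not yet.
  Omar: 1 of 5 neighbours < 5, not yet.
Round 3 — no new spreads; cascade stops.

2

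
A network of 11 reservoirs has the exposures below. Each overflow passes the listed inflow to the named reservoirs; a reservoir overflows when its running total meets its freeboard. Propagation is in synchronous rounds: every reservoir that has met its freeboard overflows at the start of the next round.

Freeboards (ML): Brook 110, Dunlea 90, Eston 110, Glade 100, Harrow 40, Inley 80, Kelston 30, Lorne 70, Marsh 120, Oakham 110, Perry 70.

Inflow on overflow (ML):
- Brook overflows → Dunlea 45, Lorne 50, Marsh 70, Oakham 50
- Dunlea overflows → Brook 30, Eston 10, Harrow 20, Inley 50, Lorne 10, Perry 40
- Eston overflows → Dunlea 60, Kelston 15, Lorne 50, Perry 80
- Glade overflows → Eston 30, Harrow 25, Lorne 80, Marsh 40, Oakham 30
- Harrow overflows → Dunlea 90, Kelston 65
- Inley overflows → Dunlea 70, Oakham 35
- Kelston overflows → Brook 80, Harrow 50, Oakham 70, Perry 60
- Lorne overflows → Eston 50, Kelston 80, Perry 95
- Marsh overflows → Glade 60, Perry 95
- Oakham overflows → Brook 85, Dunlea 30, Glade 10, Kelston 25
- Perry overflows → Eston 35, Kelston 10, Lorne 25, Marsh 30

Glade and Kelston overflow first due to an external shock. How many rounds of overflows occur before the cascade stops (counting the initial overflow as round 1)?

5

Round 1 — Glade, Kelston overflow (initial).
  Brook: +80 → 80 < 110
  Eston: +30 → 30 < 110
  Harrow: +25+50 → 75 ≥ 40
  Lorne: +80 → 80 ≥ 70
  Marsh: +40 → 40 < 120
  Oakham: +30+70 → 100 < 110
  Perry: +60 → 60 < 70
Round 2 — Harrow, Lorne overflow.
  Dunlea: +90 → 90 ≥ 90
  Eston: +50 → 80 < 110
  Perry: +95 → 155 ≥ 70
Round 3 — Dunlea, Perry overflow.
  Brook: +30 → 110 ≥ 110
  Eston: +10+35 → 125 ≥ 110
  Inley: +50 → 50 < 80
  Marsh: +30 → 70 < 120
Round 4 — Brook, Eston overflow.
  Marsh: +70 → 140 ≥ 120
  Oakham: +50 → 150 ≥ 110
Round 5 — Marsh, Oakham overflow.
No further overflows.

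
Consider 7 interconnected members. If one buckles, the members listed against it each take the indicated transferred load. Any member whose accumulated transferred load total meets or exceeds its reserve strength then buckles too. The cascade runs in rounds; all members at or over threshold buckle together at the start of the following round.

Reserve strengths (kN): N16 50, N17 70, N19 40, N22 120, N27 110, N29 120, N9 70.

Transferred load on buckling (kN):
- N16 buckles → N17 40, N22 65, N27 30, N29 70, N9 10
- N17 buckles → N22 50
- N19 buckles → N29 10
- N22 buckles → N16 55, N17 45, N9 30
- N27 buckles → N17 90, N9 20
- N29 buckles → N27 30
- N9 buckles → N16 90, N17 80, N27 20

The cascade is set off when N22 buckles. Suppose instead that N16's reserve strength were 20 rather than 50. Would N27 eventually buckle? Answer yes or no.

With N16's reserve strength at 20:
Round 1 — N22 buckles (initial).
  N16: +55 → 55 ≥ 20
  N17: +45 → 45 < 70
  N9: +30 → 30 < 70
Round 2 — N16 buckles.
  N17: +40 → 85 ≥ 70
  N27: +30 → 30 < 110
  N29: +70 → 70 < 120
  N9: +10 → 40 < 70
Round 3 — N17 buckles.
No further bucklings.

no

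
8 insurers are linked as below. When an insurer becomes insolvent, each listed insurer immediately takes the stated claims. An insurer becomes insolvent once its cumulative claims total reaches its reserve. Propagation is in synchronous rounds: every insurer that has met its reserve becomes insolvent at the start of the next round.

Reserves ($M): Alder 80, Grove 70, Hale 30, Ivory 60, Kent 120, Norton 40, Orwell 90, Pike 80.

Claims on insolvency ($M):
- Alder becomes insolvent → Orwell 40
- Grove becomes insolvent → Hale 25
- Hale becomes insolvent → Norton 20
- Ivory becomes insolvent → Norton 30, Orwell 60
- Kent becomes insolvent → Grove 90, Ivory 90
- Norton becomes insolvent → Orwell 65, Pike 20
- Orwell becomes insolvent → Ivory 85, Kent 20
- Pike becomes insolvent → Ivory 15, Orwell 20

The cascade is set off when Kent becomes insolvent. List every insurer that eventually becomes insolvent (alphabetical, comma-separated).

Round 1 — Kent becomes insolvent (initial).
  Grove: +90 → 90 ≥ 70
  Ivory: +90 → 90 ≥ 60
Round 2 — Grove, Ivory become insolvent.
  Hale: +25 → 25 < 30
  Norton: +30 → 30 < 40
  Orwell: +60 → 60 < 90
No further insolvencies.

Grove, Ivory, Kent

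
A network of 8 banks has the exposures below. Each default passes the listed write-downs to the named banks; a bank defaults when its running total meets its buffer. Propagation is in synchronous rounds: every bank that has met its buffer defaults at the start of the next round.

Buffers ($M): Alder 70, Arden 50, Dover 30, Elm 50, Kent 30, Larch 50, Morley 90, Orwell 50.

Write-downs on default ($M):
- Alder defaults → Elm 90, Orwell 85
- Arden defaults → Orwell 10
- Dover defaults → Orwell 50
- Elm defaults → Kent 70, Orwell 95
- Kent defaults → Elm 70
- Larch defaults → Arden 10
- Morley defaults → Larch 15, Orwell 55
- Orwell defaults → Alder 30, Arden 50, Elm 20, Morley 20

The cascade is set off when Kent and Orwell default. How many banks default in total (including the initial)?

4

Round 1 — Kent, Orwell default (initial).
  Alder: +30 → 30 < 70
  Arden: +50 → 50 ≥ 50
  Elm: +70+20 → 90 ≥ 50
  Morley: +20 → 20 < 90
Round 2 — Arden, Elm default.
No further defaults.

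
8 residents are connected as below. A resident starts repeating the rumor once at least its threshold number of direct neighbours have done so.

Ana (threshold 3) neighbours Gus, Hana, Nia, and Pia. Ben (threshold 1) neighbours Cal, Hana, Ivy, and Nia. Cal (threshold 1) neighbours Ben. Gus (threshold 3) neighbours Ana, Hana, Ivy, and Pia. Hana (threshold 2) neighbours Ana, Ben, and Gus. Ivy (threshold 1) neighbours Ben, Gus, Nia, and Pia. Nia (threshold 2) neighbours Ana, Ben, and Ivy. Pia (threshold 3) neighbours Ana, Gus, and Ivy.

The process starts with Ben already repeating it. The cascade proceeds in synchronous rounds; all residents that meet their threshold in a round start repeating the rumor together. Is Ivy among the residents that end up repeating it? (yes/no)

Round 1 — Ben starts repeating the rumor (initial).
Round 2 — checking thresholds:
  Cal: 1 of 1 neighbours ≥ 1, starts repeating the rumor.
  Hana: 1 of 3 neighbours < 2, not yet.
  Ivy: 1 of 4 neighbours ≥ 1, starts repeating the rumor.
  Nia: 1 of 3 neighbours < 2, not yet.
Round 3 — checking thresholds:
  Gus: 1 of 4 neighbours < 3, not yet.
  Hana: 1 of 3 neighbours < 2, not yet.
  Nia: 2 of 3 neighbours ≥ 2, starts repeating the rumor.
  Pia: 1 of 3 neighbours < 3, not yet.
Round 4 — no new spreads; cascade stops.

yes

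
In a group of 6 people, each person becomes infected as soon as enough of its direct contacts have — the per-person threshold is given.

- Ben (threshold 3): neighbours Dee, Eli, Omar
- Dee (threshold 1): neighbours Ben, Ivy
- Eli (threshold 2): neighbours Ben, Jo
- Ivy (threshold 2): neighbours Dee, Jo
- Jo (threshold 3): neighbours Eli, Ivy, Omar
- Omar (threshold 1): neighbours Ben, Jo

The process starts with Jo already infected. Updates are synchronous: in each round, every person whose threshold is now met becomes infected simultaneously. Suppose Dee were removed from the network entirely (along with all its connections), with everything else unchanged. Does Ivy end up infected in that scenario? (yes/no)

With Dee removed:
Round 1 — Jo becomes infected (initial).
Round 2 — checking thresholds:
  Eli: 1 of 2 neighbours < 2, holds.
  Ivy: 1 of 1 neighbours < 2, holds.
  Omar: 1 of 2 neighbours ≥ 1, becomes infected.
Round 3 — no new infections; cascade stops.

no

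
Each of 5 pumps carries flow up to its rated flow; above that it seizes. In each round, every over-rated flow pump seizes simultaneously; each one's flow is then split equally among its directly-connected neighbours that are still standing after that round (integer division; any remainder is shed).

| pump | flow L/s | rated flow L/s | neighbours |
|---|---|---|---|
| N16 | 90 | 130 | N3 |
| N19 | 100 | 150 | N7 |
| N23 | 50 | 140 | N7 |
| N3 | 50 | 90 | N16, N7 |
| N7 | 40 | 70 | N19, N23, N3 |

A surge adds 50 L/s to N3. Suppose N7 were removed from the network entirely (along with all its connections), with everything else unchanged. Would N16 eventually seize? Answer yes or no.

With N7 removed:
Round 1 — N3 at 100 > 90. N3 seizes.
  N3 sheds 100 L/s to N16: 100 each.
    N16: 90+100 = 190 > 130
Round 2 — N16 seizes.
  N16 sheds 190 L/s: no online neighbours, lost.
No further seizures.

yes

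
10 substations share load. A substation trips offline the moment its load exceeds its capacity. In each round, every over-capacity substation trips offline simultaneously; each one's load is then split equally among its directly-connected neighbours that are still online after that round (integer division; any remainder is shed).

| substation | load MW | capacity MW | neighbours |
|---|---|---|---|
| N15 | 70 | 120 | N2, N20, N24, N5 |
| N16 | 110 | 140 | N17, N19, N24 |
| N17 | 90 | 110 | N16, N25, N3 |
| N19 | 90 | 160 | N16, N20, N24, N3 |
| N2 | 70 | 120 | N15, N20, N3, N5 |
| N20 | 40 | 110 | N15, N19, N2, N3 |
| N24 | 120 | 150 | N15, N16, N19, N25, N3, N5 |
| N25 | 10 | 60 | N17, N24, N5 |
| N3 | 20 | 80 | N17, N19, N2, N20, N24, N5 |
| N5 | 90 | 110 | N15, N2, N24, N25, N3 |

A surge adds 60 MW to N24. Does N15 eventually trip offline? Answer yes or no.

yes

Round 1 — N24 at 180 > 150. N24 trips offline.
  N24 sheds 180 MW to N15, N16, N19, N25, N3, N5: 30 each.
    N15: 70+30 = 100 ≤ 120
    N16: 110+30 = 140 ≤ 140
    N19: 90+30 = 120 ≤ 160
    N25: 10+30 = 40 ≤ 60
    N3: 20+30 = 50 ≤ 80
    N5: 90+30 = 120 > 110
Round 2 — N5 trips offline.
  N5 sheds 120 MW to N15, N2, N25, N3: 30 each.
    N15: 100+30 = 130 > 120
    N2: 70+30 = 100 ≤ 120
    N25: 40+30 = 70 > 60
    N3: 50+30 = 80 ≤ 80
Round 3 — N15, N25 trip offline.
  N15 sheds 130 MW to N2, N20: 65 each.
    N2: 100+65 = 165 > 120
    N20: 40+65 = 105 ≤ 110
  N25 sheds 70 MW to N17: 70 each.
    N17: 90+70 = 160 > 110
Round 4 — N17, N2 trip offline.
  N17 sheds 160 MW to N16, N3: 80 each.
    N16: 140+80 = 220 > 140
    N3: 80+80 = 160 > 80
  N2 sheds 165 MW to N20, N3: 82 each (1 lost).
    N20: 105+82 = 187 > 110
    N3: 160+82 = 242 > 80
Round 5 — N16, N20, N3 trip offline.
  N16 sheds 220 MW to N19: 220 each.
    N19: 120+220 = 340 > 160
  N20 sheds 187 MW to N19: 187 each.
    N19: 340+187 = 527 > 160
  N3 sheds 242 MW to N19: 242 each.
    N19: 527+242 = 769 > 160
Round 6 — N19 trips offline.
  N19 sheds 769 MW: no online neighbours, lost.
No further trips.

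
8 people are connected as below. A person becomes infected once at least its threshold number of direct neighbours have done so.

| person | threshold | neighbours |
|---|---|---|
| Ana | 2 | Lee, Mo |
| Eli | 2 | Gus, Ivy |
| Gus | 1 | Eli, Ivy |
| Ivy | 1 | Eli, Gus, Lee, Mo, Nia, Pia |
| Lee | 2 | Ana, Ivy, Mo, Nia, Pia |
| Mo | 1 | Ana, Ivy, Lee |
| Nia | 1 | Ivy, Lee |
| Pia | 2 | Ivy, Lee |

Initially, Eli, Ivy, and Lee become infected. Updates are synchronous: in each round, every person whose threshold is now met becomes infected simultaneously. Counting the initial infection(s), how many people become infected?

Round 1 — Eli, Ivy, Lee become infected (initial).
Round 2 — checking thresholds:
  Ana: 1 of 2 neighbours < 2, holds.
  Gus: 2 of 2 neighbours ≥ 1, becomes infected.
  Mo: 2 of 3 neighbours ≥ 1, becomes infected.
  Nia: 2 of 2 neighbours ≥ 1, becomes infected.
  Pia: 2 of 2 neighbours ≥ 2, becomes infected.
Round 3 — checking thresholds:
  Ana: 2 of 2 neighbours ≥ 2, becomes infected.
Round 4 — no new infections; cascade stops.

8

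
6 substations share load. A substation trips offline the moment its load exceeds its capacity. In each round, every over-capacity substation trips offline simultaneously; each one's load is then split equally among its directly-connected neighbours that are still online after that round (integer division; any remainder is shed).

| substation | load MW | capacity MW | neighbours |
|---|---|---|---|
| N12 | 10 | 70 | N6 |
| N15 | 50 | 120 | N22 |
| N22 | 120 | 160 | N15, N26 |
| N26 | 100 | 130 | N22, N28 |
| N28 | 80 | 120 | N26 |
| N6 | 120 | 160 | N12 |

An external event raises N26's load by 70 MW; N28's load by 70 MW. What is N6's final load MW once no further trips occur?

Round 1 — N26 at 170 > 130; N28 at 150 > 120. N26, N28 trip offline.
  N26 sheds 170 MW to N22: 170 each.
    N22: 120+170 = 290 > 160
  N28 sheds 150 MW: no online neighbours, lost.
Round 2 — N22 trips offline.
  N22 sheds 290 MW to N15: 290 each.
    N15: 50+290 = 340 > 120
Round 3 — N15 trips offline.
  N15 sheds 340 MW: no online neighbours, lost.
No further trips.

120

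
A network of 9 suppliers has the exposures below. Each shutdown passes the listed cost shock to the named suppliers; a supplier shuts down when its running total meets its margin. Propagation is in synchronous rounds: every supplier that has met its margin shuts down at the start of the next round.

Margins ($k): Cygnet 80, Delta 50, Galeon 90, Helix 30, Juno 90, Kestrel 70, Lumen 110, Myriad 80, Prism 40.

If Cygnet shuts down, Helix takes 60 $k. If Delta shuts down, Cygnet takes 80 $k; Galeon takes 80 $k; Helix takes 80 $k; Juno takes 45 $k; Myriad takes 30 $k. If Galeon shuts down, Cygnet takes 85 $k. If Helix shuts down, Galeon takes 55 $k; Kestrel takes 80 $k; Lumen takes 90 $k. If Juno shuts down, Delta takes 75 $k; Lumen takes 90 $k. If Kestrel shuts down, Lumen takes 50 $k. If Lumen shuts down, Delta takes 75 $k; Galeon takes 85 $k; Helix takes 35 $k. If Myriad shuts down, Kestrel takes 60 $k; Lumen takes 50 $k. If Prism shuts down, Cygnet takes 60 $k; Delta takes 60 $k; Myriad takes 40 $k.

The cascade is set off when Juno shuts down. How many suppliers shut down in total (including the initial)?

7

Round 1 — Juno shuts down (initial).
  Delta: +75 → 75 ≥ 50
  Lumen: +90 → 90 < 110
Round 2 — Delta shuts down.
  Cygnet: +80 → 80 ≥ 80
  Galeon: +80 → 80 < 90
  Helix: +80 → 80 ≥ 30
  Myriad: +30 → 30 < 80
Round 3 — Cygnet, Helix shut down.
  Galeon: +55 → 135 ≥ 90
  Kestrel: +80 → 80 ≥ 70
  Lumen: +90 → 180 ≥ 110
Round 4 — Galeon, Kestrel, Lumen shut down.
No further shutdowns.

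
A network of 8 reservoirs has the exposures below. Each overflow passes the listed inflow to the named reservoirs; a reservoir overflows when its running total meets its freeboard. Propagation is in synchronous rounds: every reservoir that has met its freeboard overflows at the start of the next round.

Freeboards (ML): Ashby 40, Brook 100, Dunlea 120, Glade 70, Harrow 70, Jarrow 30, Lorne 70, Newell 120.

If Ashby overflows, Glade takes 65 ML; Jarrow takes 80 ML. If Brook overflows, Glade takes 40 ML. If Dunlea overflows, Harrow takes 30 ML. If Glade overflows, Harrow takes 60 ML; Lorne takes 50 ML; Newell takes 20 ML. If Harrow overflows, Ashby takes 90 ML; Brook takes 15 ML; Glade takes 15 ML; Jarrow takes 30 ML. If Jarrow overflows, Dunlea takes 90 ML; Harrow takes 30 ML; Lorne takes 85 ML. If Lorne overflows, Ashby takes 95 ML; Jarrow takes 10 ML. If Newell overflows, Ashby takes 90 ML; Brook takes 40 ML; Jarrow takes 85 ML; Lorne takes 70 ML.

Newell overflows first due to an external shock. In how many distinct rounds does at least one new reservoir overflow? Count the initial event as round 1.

Round 1 — Newell overflows (initial).
  Ashby: +90 → 90 ≥ 40
  Brook: +40 → 40 < 100
  Jarrow: +85 → 85 ≥ 30
  Lorne: +70 → 70 ≥ 70
Round 2 — Ashby, Jarrow, Lorne overflow.
  Dunlea: +90 → 90 < 120
  Glade: +65 → 65 < 70
  Harrow: +30 → 30 < 70
No further overflows.

2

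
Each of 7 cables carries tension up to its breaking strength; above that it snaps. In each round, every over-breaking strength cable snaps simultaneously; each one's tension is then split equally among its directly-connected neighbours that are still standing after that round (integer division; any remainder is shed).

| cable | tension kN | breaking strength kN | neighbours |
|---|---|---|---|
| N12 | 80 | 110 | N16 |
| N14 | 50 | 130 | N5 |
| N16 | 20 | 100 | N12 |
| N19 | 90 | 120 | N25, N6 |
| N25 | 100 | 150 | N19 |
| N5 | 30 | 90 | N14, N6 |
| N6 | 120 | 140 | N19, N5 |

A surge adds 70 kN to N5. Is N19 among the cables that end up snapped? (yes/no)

Round 1 — N5 at 100 > 90. N5 snaps.
  N5 sheds 100 kN to N14, N6: 50 each.
    N14: 50+50 = 100 ≤ 130
    N6: 120+50 = 170 > 140
Round 2 — N6 snaps.
  N6 sheds 170 kN to N19: 170 each.
    N19: 90+170 = 260 > 120
Round 3 — N19 snaps.
  N19 sheds 260 kN to N25: 260 each.
    N25: 100+260 = 360 > 150
Round 4 — N25 snaps.
  N25 sheds 360 kN: no online neighbours, lost.
No further breaks.

yes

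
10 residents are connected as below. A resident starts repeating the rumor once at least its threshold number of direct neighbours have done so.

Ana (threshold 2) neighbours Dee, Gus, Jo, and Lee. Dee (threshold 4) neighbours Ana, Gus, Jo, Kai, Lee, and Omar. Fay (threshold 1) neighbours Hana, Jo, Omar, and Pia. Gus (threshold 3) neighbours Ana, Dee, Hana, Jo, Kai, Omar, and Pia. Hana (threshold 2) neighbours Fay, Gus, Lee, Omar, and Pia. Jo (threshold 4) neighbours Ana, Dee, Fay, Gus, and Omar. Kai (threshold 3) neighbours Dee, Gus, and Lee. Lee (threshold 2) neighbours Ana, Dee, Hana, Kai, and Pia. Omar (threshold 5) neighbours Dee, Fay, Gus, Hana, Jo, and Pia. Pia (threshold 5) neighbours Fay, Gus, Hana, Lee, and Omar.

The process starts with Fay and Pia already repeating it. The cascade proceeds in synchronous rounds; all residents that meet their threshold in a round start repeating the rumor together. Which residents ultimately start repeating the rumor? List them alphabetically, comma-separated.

Round 1 — Fay, Pia start repeating the rumor (initial).
Round 2 — checking thresholds:
  Gus: 1 of 7 neighbours < 3, holds.
  Hana: 2 of 5 neighbours ≥ 2, starts repeating the rumor.
  Jo: 1 of 5 neighbours < 4, holds.
  Lee: 1 of 5 neighbours < 2, holds.
  Omar: 2 of 6 neighbours < 5, holds.
Round 3 — checking thresholds:
  Gus: 2 of 7 neighbours < 3, holds.
  Jo: 1 of 5 neighbours < 4, holds.
  Lee: 2 of 5 neighbours ≥ 2, starts repeating the rumor.
  Omar: 3 of 6 neighbours < 5, holds.
Round 4 — no new spreads; cascade stops.

Fay, Hana, Lee, Pia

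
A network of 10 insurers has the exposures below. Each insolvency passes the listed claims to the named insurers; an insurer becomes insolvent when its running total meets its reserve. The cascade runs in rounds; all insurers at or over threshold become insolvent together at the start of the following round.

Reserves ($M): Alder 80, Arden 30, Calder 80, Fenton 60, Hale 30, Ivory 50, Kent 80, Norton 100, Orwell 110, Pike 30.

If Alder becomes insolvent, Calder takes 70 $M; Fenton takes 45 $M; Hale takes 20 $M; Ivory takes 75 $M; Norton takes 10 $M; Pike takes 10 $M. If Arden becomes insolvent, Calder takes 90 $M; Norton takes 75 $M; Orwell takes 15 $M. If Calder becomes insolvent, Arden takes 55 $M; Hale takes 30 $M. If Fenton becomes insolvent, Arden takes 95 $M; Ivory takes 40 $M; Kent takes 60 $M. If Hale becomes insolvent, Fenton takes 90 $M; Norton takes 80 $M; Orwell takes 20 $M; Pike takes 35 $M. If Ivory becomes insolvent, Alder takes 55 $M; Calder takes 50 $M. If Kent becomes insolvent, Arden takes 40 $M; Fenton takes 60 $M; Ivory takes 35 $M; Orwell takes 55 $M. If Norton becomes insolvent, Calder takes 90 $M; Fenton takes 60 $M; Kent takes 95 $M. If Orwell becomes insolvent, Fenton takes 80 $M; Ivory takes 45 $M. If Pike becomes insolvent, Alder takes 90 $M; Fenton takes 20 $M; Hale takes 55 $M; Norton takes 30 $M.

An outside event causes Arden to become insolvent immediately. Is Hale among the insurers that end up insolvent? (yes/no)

Round 1 — Arden becomes insolvent (initial).
  Calder: +90 → 90 ≥ 80
  Norton: +75 → 75 < 100
  Orwell: +15 → 15 < 110
Round 2 — Calder becomes insolvent.
  Hale: +30 → 30 ≥ 30
Round 3 — Hale becomes insolvent.
  Fenton: +90 → 90 ≥ 60
  Norton: +80 → 155 ≥ 100
  Orwell: +20 → 35 < 110
  Pike: +35 → 35 ≥ 30
Round 4 — Fenton, Norton, Pike become insolvent.
  Alder: +90 → 90 ≥ 80
  Ivory: +40 → 40 < 50
  Kent: +60+95 → 155 ≥ 80
Round 5 — Alder, Kent become insolvent.
  Ivory: +75+35 → 150 ≥ 50
  Orwell: +55 → 90 < 110
Round 6 — Ivory becomes insolvent.
No further insolvencies.

yes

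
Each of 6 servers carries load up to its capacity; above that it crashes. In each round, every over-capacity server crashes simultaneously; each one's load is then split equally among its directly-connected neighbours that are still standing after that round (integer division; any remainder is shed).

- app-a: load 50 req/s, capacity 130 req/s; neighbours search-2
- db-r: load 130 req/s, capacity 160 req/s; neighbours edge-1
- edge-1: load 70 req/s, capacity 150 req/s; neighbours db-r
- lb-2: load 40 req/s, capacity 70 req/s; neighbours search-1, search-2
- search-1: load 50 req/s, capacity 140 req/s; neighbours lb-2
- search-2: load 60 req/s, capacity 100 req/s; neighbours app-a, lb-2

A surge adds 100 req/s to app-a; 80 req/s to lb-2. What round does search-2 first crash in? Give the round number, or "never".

Round 1 — app-a at 150 > 130; lb-2 at 120 > 70. app-a, lb-2 crash.
  app-a sheds 150 req/s to search-2: 150 each.
    search-2: 60+150 = 210 > 100
  lb-2 sheds 120 req/s to search-1, search-2: 60 each.
    search-1: 50+60 = 110 ≤ 140
    search-2: 210+60 = 270 > 100
Round 2 — search-2 crashes.
  search-2 sheds 270 req/s: no online neighbours, lost.
No further crashes.

2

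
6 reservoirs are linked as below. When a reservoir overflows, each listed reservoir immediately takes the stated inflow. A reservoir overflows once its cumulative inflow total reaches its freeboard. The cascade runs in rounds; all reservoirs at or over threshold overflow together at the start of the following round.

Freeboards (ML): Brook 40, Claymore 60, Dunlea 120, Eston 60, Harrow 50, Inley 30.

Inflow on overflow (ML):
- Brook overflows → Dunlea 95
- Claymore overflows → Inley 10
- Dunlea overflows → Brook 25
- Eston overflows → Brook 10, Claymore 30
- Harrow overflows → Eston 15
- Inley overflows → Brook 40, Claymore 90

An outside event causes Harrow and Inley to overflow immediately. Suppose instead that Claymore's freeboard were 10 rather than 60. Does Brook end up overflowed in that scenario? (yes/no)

yes

With Claymore's freeboard at 10:
Round 1 — Harrow, Inley overflow (initial).
  Brook: +40 → 40 ≥ 40
  Claymore: +90 → 90 ≥ 10
  Eston: +15 → 15 < 60
Round 2 — Brook, Claymore overflow.
  Dunlea: +95 → 95 < 120
No further overflows.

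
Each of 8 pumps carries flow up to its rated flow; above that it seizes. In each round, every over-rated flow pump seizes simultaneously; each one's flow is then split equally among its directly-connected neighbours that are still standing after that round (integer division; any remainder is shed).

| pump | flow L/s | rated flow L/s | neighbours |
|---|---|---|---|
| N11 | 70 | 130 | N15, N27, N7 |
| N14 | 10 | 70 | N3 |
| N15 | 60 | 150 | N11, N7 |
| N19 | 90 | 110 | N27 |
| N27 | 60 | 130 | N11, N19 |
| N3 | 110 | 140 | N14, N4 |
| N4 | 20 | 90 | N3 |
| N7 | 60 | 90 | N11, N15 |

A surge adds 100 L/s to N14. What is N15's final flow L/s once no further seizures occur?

60

Round 1 — N14 at 110 > 70. N14 seizes.
  N14 sheds 110 L/s to N3: 110 each.
    N3: 110+110 = 220 > 140
Round 2 — N3 seizes.
  N3 sheds 220 L/s to N4: 220 each.
    N4: 20+220 = 240 > 90
Round 3 — N4 seizes.
  N4 sheds 240 L/s: no online neighbours, lost.
No further seizures.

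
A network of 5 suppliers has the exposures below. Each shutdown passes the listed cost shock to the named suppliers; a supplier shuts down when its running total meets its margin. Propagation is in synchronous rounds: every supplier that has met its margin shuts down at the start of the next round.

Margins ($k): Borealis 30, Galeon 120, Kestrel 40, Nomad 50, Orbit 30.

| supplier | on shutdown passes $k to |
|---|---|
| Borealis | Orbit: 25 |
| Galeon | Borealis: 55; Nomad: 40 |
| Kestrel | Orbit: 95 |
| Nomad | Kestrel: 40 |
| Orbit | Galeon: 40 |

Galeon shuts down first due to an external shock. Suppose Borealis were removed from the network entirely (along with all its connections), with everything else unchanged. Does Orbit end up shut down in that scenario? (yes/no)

With Borealis removed:
Round 1 — Galeon shuts down (initial).
  Nomad: +40 → 40 < 50
No further shutdowns.

no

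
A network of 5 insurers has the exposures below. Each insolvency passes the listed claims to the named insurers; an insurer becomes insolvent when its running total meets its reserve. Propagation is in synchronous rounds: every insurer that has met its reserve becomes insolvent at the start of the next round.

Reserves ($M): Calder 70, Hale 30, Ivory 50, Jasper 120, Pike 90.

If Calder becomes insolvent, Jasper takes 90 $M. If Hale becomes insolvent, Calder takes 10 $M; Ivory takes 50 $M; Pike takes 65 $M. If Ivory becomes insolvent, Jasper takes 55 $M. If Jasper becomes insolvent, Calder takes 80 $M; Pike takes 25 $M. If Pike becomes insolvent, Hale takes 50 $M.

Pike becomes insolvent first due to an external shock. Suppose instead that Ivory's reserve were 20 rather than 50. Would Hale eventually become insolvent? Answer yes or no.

With Ivory's reserve at 20:
Round 1 — Pike becomes insolvent (initial).
  Hale: +50 → 50 ≥ 30
Round 2 — Hale becomes insolvent.
  Calder: +10 → 10 < 70
  Ivory: +50 → 50 ≥ 20
Round 3 — Ivory becomes insolvent.
  Jasper: +55 → 55 < 120
No further insolvencies.

yes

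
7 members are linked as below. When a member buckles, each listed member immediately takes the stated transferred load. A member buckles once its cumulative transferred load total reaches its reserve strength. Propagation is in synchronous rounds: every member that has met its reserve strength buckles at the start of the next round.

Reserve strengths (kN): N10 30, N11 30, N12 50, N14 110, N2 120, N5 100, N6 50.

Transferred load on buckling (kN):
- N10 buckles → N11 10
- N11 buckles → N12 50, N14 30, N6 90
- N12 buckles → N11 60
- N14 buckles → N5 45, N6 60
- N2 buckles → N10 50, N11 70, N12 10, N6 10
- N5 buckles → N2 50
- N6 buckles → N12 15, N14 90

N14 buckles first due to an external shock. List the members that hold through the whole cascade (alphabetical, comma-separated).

N10, N11, N12, N2, N5

Round 1 — N14 buckles (initial).
  N5: +45 → 45 < 100
  N6: +60 → 60 ≥ 50
Round 2 — N6 buckles.
  N12: +15 → 15 < 50
No further bucklings.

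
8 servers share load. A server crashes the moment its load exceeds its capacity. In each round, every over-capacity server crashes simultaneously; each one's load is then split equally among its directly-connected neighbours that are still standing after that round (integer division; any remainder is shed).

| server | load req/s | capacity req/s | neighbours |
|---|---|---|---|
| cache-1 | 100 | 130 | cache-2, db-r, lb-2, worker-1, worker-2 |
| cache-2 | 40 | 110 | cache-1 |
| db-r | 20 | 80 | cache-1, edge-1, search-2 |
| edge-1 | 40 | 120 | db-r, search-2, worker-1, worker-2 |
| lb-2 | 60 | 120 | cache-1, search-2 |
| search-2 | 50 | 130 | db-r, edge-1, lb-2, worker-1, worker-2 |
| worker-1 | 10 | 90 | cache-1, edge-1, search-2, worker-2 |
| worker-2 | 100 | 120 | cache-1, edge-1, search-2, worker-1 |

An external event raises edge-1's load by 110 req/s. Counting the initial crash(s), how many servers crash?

7

Round 1 — edge-1 at 150 > 120. edge-1 crashes.
  edge-1 sheds 150 req/s to db-r, search-2, worker-1, worker-2: 37 each (2 lost).
    db-r: 20+37 = 57 ≤ 80
    search-2: 50+37 = 87 ≤ 130
    worker-1: 10+37 = 47 ≤ 90
    worker-2: 100+37 = 137 > 120
Round 2 — worker-2 crashes.
  worker-2 sheds 137 req/s to cache-1, search-2, worker-1: 45 each (2 lost).
    cache-1: 100+45 = 145 > 130
    search-2: 87+45 = 132 > 130
    worker-1: 47+45 = 92 > 90
Round 3 — cache-1, search-2, worker-1 crash.
  cache-1 sheds 145 req/s to cache-2, db-r, lb-2: 48 each (1 lost).
    cache-2: 40+48 = 88 ≤ 110
    db-r: 57+48 = 105 > 80
    lb-2: 60+48 = 108 ≤ 120
  search-2 sheds 132 req/s to db-r, lb-2: 66 each.
    db-r: 105+66 = 171 > 80
    lb-2: 108+66 = 174 > 120
  worker-1 sheds 92 req/s: no online neighbours, lost.
Round 4 — db-r, lb-2 crash.
  db-r sheds 171 req/s: no online neighbours, lost.
  lb-2 sheds 174 req/s: no online neighbours, lost.
No further crashes.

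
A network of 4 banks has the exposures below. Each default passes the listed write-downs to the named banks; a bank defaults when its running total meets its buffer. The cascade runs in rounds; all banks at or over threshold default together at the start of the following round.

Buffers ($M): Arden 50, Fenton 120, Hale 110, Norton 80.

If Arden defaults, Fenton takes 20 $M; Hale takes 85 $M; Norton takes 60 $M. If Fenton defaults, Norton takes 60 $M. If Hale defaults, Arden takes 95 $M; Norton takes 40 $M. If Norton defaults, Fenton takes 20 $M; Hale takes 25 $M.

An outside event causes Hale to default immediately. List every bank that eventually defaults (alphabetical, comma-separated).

Round 1 — Hale defaults (initial).
  Arden: +95 → 95 ≥ 50
  Norton: +40 → 40 < 80
Round 2 — Arden defaults.
  Fenton: +20 → 20 < 120
  Norton: +60 → 100 ≥ 80
Round 3 — Norton defaults.
  Fenton: +20 → 40 < 120
No further defaults.

Arden, Hale, Norton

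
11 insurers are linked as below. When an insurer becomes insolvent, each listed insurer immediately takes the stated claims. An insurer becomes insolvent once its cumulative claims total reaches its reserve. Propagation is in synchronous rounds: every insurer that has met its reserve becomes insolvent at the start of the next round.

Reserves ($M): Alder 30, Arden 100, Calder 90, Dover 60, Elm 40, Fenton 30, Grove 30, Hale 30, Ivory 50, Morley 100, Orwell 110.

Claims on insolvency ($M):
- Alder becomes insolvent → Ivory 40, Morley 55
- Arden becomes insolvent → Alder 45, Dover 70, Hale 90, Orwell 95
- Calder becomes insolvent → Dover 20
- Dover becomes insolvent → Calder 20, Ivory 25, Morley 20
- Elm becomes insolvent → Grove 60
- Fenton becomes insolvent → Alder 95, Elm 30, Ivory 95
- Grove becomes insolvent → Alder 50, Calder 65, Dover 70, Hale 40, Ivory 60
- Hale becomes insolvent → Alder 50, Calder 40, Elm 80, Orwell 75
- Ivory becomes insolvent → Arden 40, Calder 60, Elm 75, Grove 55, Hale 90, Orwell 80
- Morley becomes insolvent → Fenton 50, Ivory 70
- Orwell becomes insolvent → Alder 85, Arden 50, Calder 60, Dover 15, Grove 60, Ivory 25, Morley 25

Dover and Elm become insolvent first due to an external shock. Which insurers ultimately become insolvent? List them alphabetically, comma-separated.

Alder, Calder, Dover, Elm, Fenton, Grove, Hale, Ivory, Morley, Orwell

Round 1 — Dover, Elm become insolvent (initial).
  Calder: +20 → 20 < 90
  Grove: +60 → 60 ≥ 30
  Ivory: +25 → 25 < 50
  Morley: +20 → 20 < 100
Round 2 — Grove becomes insolvent.
  Alder: +50 → 50 ≥ 30
  Calder: +65 → 85 < 90
  Hale: +40 → 40 ≥ 30
  Ivory: +60 → 85 ≥ 50
Round 3 — Alder, Hale, Ivory become insolvent.
  Arden: +40 → 40 < 100
  Calder: +40+60 → 185 ≥ 90
  Morley: +55 → 75 < 100
  Orwell: +75+80 → 155 ≥ 110
Round 4 — Calder, Orwell become insolvent.
  Arden: +50 → 90 < 100
  Morley: +25 → 100 ≥ 100
Round 5 — Morley becomes insolvent.
  Fenton: +50 → 50 ≥ 30
Round 6 — Fenton becomes insolvent.
No further insolvencies.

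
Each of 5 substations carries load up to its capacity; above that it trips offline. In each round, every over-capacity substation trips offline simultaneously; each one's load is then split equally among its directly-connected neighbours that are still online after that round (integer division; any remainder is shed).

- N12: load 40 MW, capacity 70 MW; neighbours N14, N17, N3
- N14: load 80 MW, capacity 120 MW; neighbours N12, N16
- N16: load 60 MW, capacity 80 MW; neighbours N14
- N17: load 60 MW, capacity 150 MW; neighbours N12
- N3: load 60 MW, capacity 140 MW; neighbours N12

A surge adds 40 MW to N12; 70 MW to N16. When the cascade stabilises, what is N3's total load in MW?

86

Round 1 — N12 at 80 > 70; N16 at 130 > 80. N12, N16 trip offline.
  N12 sheds 80 MW to N14, N17, N3: 26 each (2 lost).
    N14: 80+26 = 106 ≤ 120
    N17: 60+26 = 86 ≤ 150
    N3: 60+26 = 86 ≤ 140
  N16 sheds 130 MW to N14: 130 each.
    N14: 106+130 = 236 > 120
Round 2 — N14 trips offline.
  N14 sheds 236 MW: no online neighbours, lost.
No further trips.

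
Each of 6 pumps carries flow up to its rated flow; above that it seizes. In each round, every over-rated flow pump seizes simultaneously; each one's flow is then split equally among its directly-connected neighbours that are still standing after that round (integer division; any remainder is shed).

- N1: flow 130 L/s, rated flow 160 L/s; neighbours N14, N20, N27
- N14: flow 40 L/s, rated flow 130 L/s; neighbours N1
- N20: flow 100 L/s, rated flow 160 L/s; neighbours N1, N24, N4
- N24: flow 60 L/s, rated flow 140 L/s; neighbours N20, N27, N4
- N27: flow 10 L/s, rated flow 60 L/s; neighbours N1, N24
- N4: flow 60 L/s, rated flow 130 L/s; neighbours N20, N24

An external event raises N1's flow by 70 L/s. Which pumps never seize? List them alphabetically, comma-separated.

N14

Round 1 — N1 at 200 > 160. N1 seizes.
  N1 sheds 200 L/s to N14, N20, N27: 66 each (2 lost).
    N14: 40+66 = 106 ≤ 130
    N20: 100+66 = 166 > 160
    N27: 10+66 = 76 > 60
Round 2 — N20, N27 seize.
  N20 sheds 166 L/s to N24, N4: 83 each.
    N24: 60+83 = 143 > 140
    N4: 60+83 = 143 > 130
  N27 sheds 76 L/s to N24: 76 each.
    N24: 143+76 = 219 > 140
Round 3 — N24, N4 seize.
  N24 sheds 219 L/s: no online neighbours, lost.
  N4 sheds 143 L/s: no online neighbours, lost.
No further seizures.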